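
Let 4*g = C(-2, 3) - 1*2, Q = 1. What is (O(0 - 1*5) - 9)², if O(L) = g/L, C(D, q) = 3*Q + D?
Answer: 32041/400 ≈ 80.103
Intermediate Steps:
C(D, q) = 3 + D (C(D, q) = 3*1 + D = 3 + D)
g = -¼ (g = ((3 - 2) - 1*2)/4 = (1 - 2)/4 = (¼)*(-1) = -¼ ≈ -0.25000)
O(L) = -1/(4*L)
(O(0 - 1*5) - 9)² = (-1/(4*(0 - 1*5)) - 9)² = (-1/(4*(0 - 5)) - 9)² = (-¼/(-5) - 9)² = (-¼*(-⅕) - 9)² = (1/20 - 9)² = (-179/20)² = 32041/400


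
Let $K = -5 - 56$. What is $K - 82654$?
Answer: $-82715$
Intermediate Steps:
$K = -61$ ($K = -5 - 56 = -61$)
$K - 82654 = -61 - 82654 = -82715$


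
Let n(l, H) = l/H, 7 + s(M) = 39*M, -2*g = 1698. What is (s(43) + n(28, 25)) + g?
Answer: 20553/25 ≈ 822.12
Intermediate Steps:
g = -849 (g = -½*1698 = -849)
s(M) = -7 + 39*M
(s(43) + n(28, 25)) + g = ((-7 + 39*43) + 28/25) - 849 = ((-7 + 1677) + 28*(1/25)) - 849 = (1670 + 28/25) - 849 = 41778/25 - 849 = 20553/25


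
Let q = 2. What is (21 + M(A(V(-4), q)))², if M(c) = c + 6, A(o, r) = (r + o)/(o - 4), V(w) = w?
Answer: 11881/16 ≈ 742.56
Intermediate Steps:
A(o, r) = (o + r)/(-4 + o)
M(c) = 6 + c
(21 + M(A(V(-4), q)))² = (21 + (6 + (-4 + 2)/(-4 - 4)))² = (21 + (6 - 2/(-8)))² = (21 + (6 - ⅛*(-2)))² = (21 + (6 + ¼))² = (21 + 25/4)² = (109/4)² = 11881/16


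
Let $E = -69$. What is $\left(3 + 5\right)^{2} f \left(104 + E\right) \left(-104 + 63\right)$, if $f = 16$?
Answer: $-1469440$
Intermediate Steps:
$\left(3 + 5\right)^{2} f \left(104 + E\right) \left(-104 + 63\right) = \left(3 + 5\right)^{2} \cdot 16 \left(104 - 69\right) \left(-104 + 63\right) = 8^{2} \cdot 16 \cdot 35 \left(-41\right) = 64 \cdot 16 \left(-1435\right) = 1024 \left(-1435\right) = -1469440$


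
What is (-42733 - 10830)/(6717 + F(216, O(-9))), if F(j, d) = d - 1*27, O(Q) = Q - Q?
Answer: -53563/6690 ≈ -8.0064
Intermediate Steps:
O(Q) = 0
F(j, d) = -27 + d (F(j, d) = d - 27 = -27 + d)
(-42733 - 10830)/(6717 + F(216, O(-9))) = (-42733 - 10830)/(6717 + (-27 + 0)) = -53563/(6717 - 27) = -53563/6690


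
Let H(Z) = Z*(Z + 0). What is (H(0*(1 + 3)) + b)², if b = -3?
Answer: 9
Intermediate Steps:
H(Z) = Z² (H(Z) = Z*Z = Z²)
(H(0*(1 + 3)) + b)² = ((0*(1 + 3))² - 3)² = ((0*4)² - 3)² = (0² - 3)² = (0 - 3)² = (-3)² = 9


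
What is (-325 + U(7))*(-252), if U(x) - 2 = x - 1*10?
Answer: 82152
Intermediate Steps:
U(x) = -8 + x (U(x) = 2 + (x - 1*10) = 2 + (x - 10) = 2 + (-10 + x) = -8 + x)
(-325 + U(7))*(-252) = (-325 + (-8 + 7))*(-252) = (-325 - 1)*(-252) = -326*(-252) = 82152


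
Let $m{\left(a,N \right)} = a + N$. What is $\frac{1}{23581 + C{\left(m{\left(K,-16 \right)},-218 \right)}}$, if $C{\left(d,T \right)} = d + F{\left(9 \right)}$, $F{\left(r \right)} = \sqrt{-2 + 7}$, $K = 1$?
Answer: $\frac{23566}{555356351} - \frac{\sqrt{5}}{555356351} \approx 4.243 \cdot 10^{-5}$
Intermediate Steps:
$F{\left(r \right)} = \sqrt{5}$
$m{\left(a,N \right)} = N + a$
$C{\left(d,T \right)} = d + \sqrt{5}$
$\frac{1}{23581 + C{\left(m{\left(K,-16 \right)},-218 \right)}} = \frac{1}{23581 + \left(\left(-16 + 1\right) + \sqrt{5}\right)} = \frac{1}{23581 - \left(15 - \sqrt{5}\right)} = \frac{1}{23566 + \sqrt{5}}$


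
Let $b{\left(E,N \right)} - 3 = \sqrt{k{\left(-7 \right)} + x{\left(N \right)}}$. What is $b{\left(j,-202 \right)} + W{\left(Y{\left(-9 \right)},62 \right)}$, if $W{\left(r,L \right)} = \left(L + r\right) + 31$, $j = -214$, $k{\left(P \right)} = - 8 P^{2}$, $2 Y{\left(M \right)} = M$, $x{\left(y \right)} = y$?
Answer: $\frac{183}{2} + 3 i \sqrt{66} \approx 91.5 + 24.372 i$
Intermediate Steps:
$Y{\left(M \right)} = \frac{M}{2}$
$b{\left(E,N \right)} = 3 + \sqrt{-392 + N}$ ($b{\left(E,N \right)} = 3 + \sqrt{- 8 \left(-7\right)^{2} + N} = 3 + \sqrt{\left(-8\right) 49 + N} = 3 + \sqrt{-392 + N}$)
$W{\left(r,L \right)} = 31 + L + r$
$b{\left(j,-202 \right)} + W{\left(Y{\left(-9 \right)},62 \right)} = \left(3 + \sqrt{-392 - 202}\right) + \left(31 + 62 + \frac{1}{2} \left(-9\right)\right) = \left(3 + \sqrt{-594}\right) + \left(31 + 62 - \frac{9}{2}\right) = \left(3 + 3 i \sqrt{66}\right) + \frac{177}{2} = \frac{183}{2} + 3 i \sqrt{66}$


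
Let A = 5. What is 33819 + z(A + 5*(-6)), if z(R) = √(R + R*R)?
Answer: 33819 + 10*√6 ≈ 33844.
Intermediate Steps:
z(R) = √(R + R²)
33819 + z(A + 5*(-6)) = 33819 + √((5 + 5*(-6))*(1 + (5 + 5*(-6)))) = 33819 + √((5 - 30)*(1 + (5 - 30))) = 33819 + √(-25*(1 - 25)) = 33819 + √(-25*(-24)) = 33819 + √600 = 33819 + 10*√6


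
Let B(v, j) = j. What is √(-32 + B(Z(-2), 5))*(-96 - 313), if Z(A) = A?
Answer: -1227*I*√3 ≈ -2125.2*I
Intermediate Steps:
√(-32 + B(Z(-2), 5))*(-96 - 313) = √(-32 + 5)*(-96 - 313) = √(-27)*(-409) = (3*I*√3)*(-409) = -1227*I*√3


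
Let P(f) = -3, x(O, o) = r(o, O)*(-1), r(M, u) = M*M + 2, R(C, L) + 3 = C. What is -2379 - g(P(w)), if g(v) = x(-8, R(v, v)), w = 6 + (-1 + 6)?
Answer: -2341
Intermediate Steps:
R(C, L) = -3 + C
r(M, u) = 2 + M² (r(M, u) = M² + 2 = 2 + M²)
w = 11 (w = 6 + 5 = 11)
x(O, o) = -2 - o² (x(O, o) = (2 + o²)*(-1) = -2 - o²)
g(v) = -2 - (-3 + v)²
-2379 - g(P(w)) = -2379 - (-2 - (-3 - 3)²) = -2379 - (-2 - 1*(-6)²) = -2379 - (-2 - 1*36) = -2379 - (-2 - 36) = -2379 - 1*(-38) = -2379 + 38 = -2341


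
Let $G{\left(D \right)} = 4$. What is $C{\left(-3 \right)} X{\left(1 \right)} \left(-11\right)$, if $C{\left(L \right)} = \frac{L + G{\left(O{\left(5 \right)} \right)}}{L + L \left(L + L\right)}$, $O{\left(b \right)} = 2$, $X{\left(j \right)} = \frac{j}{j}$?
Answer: $- \frac{11}{15} \approx -0.73333$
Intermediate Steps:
$X{\left(j \right)} = 1$
$C{\left(L \right)} = \frac{4 + L}{L + 2 L^{2}}$ ($C{\left(L \right)} = \frac{L + 4}{L + L \left(L + L\right)} = \frac{4 + L}{L + L 2 L} = \frac{4 + L}{L + 2 L^{2}}$)
$C{\left(-3 \right)} X{\left(1 \right)} \left(-11\right) = \frac{4 - 3}{\left(-3\right) \left(1 + 2 \left(-3\right)\right)} 1 \left(-11\right) = \left(- \frac{1}{3}\right) \frac{1}{1 - 6} \cdot 1 \cdot 1 \left(-11\right) = \left(- \frac{1}{3}\right) \frac{1}{-5} \cdot 1 \cdot 1 \left(-11\right) = \left(- \frac{1}{3}\right) \left(- \frac{1}{5}\right) 1 \cdot 1 \left(-11\right) = \frac{1}{15} \cdot 1 \left(-11\right) = \frac{1}{15} \left(-11\right) = - \frac{11}{15}$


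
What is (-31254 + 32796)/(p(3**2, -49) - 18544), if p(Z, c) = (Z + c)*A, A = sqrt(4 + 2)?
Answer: -893589/10745948 + 3855*sqrt(6)/21491896 ≈ -0.082717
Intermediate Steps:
A = sqrt(6) ≈ 2.4495
p(Z, c) = sqrt(6)*(Z + c) (p(Z, c) = (Z + c)*sqrt(6) = sqrt(6)*(Z + c))
(-31254 + 32796)/(p(3**2, -49) - 18544) = (-31254 + 32796)/(sqrt(6)*(3**2 - 49) - 18544) = 1542/(sqrt(6)*(9 - 49) - 18544) = 1542/(sqrt(6)*(-40) - 18544) = 1542/(-40*sqrt(6) - 18544) = 1542/(-18544 - 40*sqrt(6))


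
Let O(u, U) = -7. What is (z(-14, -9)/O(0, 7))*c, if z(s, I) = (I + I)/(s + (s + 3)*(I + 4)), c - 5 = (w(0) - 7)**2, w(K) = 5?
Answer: 162/287 ≈ 0.56446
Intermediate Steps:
c = 9 (c = 5 + (5 - 7)**2 = 5 + (-2)**2 = 5 + 4 = 9)
z(s, I) = 2*I/(s + (3 + s)*(4 + I)) (z(s, I) = (2*I)/(s + (3 + s)*(4 + I)) = 2*I/(s + (3 + s)*(4 + I)))
(z(-14, -9)/O(0, 7))*c = ((2*(-9)/(12 + 3*(-9) + 5*(-14) - 9*(-14)))/(-7))*9 = ((2*(-9)/(12 - 27 - 70 + 126))*(-1/7))*9 = ((2*(-9)/41)*(-1/7))*9 = ((2*(-9)*(1/41))*(-1/7))*9 = -18/41*(-1/7)*9 = (18/287)*9 = 162/287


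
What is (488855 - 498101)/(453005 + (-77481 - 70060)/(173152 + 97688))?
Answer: -2504186640/122691726659 ≈ -0.020410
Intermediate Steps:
(488855 - 498101)/(453005 + (-77481 - 70060)/(173152 + 97688)) = -9246/(453005 - 147541/270840) = -9246/122691726659/270840 = -9246*270840/122691726659 = -2504186640/122691726659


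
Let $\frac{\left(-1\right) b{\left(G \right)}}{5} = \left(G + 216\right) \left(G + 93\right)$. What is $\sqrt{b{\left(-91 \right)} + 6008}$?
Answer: $\sqrt{4758} \approx 68.978$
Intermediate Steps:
$b{\left(G \right)} = - 5 \left(93 + G\right) \left(216 + G\right)$ ($b{\left(G \right)} = - 5 \left(G + 216\right) \left(G + 93\right) = - 5 \left(216 + G\right) \left(93 + G\right) = - 5 \left(93 + G\right) \left(216 + G\right)$)
$\sqrt{b{\left(-91 \right)} + 6008} = \sqrt{\left(-100440 - -140595 - 5 \left(-91\right)^{2}\right) + 6008} = \sqrt{\left(-100440 + 140595 - 41405\right) + 6008} = \sqrt{-1250 + 6008} = \sqrt{4758}$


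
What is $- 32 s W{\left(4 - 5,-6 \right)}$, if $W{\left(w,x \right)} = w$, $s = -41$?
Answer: $-1312$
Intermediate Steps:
$- 32 s W{\left(4 - 5,-6 \right)} = \left(-32\right) \left(-41\right) \left(4 - 5\right) = 1312 \left(-1\right) = -1312$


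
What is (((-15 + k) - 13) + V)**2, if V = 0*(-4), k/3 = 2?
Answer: 484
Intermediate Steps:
k = 6 (k = 3*2 = 6)
V = 0
(((-15 + k) - 13) + V)**2 = (((-15 + 6) - 13) + 0)**2 = ((-9 - 13) + 0)**2 = (-22 + 0)**2 = (-22)**2 = 484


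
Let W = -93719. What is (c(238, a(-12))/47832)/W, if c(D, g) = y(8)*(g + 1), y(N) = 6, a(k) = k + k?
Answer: 23/747127868 ≈ 3.0785e-8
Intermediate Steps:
a(k) = 2*k
c(D, g) = 6 + 6*g (c(D, g) = 6*(g + 1) = 6*(1 + g) = 6 + 6*g)
(c(238, a(-12))/47832)/W = ((6 + 6*(2*(-12)))/47832)/(-93719) = ((6 + 6*(-24))*(1/47832))*(-1/93719) = ((6 - 144)*(1/47832))*(-1/93719) = -138*1/47832*(-1/93719) = -23/7972*(-1/93719) = 23/747127868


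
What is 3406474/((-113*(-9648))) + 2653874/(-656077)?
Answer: -329203942639/357635445624 ≈ -0.92050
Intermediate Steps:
3406474/((-113*(-9648))) + 2653874/(-656077) = 3406474/1090224 + 2653874*(-1/656077) = 3406474*(1/1090224) - 2653874/656077 = 1703237/545112 - 2653874/656077 = -329203942639/357635445624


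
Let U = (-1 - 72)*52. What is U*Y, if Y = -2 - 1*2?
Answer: 15184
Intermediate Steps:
Y = -4 (Y = -2 - 2 = -4)
U = -3796 (U = -73*52 = -3796)
U*Y = -3796*(-4) = 15184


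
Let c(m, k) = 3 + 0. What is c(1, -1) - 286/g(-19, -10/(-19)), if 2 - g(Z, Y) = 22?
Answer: 173/10 ≈ 17.300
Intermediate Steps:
g(Z, Y) = -20 (g(Z, Y) = 2 - 1*22 = 2 - 22 = -20)
c(m, k) = 3
c(1, -1) - 286/g(-19, -10/(-19)) = 3 - 286/(-20) = 3 - 286*(-1)/20 = 3 - 1*(-143/10) = 3 + 143/10 = 173/10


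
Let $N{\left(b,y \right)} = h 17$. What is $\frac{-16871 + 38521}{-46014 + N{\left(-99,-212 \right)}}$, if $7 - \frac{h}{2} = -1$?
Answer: $- \frac{10825}{22871} \approx -0.47331$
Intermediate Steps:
$h = 16$ ($h = 14 - -2 = 14 + 2 = 16$)
$N{\left(b,y \right)} = 272$ ($N{\left(b,y \right)} = 16 \cdot 17 = 272$)
$\frac{-16871 + 38521}{-46014 + N{\left(-99,-212 \right)}} = \frac{-16871 + 38521}{-46014 + 272} = \frac{21650}{-45742} = 21650 \left(- \frac{1}{45742}\right) = - \frac{10825}{22871}$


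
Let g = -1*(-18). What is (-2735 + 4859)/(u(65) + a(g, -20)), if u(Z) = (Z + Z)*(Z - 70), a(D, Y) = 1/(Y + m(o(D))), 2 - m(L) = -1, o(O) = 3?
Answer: -36108/11051 ≈ -3.2674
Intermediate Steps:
g = 18
m(L) = 3 (m(L) = 2 - 1*(-1) = 2 + 1 = 3)
a(D, Y) = 1/(3 + Y) (a(D, Y) = 1/(Y + 3) = 1/(3 + Y))
u(Z) = 2*Z*(-70 + Z) (u(Z) = (2*Z)*(-70 + Z) = 2*Z*(-70 + Z))
(-2735 + 4859)/(u(65) + a(g, -20)) = (-2735 + 4859)/(2*65*(-70 + 65) + 1/(3 - 20)) = 2124/(2*65*(-5) + 1/(-17)) = 2124/(-650 - 1/17) = 2124/(-11051/17) = 2124*(-17/11051) = -36108/11051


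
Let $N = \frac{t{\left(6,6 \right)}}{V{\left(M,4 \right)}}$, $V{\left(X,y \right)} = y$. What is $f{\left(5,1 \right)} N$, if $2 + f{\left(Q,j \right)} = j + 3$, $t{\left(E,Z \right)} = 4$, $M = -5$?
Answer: $2$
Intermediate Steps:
$f{\left(Q,j \right)} = 1 + j$ ($f{\left(Q,j \right)} = -2 + \left(j + 3\right) = -2 + \left(3 + j\right) = 1 + j$)
$N = 1$ ($N = \frac{4}{4} = 4 \cdot \frac{1}{4} = 1$)
$f{\left(5,1 \right)} N = \left(1 + 1\right) 1 = 2 \cdot 1 = 2$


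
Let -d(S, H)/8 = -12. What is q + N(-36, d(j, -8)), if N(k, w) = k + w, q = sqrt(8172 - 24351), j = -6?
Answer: 60 + I*sqrt(16179) ≈ 60.0 + 127.2*I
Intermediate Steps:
d(S, H) = 96 (d(S, H) = -8*(-12) = 96)
q = I*sqrt(16179) (q = sqrt(-16179) = I*sqrt(16179) ≈ 127.2*I)
q + N(-36, d(j, -8)) = I*sqrt(16179) + (-36 + 96) = I*sqrt(16179) + 60 = 60 + I*sqrt(16179)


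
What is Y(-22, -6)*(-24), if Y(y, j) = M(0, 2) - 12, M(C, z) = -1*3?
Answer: 360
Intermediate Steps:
M(C, z) = -3
Y(y, j) = -15 (Y(y, j) = -3 - 12 = -15)
Y(-22, -6)*(-24) = -15*(-24) = 360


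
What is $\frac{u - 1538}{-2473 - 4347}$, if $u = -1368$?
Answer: $\frac{1453}{3410} \approx 0.4261$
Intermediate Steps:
$\frac{u - 1538}{-2473 - 4347} = \frac{-1368 - 1538}{-2473 - 4347} = - \frac{2906}{-6820} = \left(-2906\right) \left(- \frac{1}{6820}\right) = \frac{1453}{3410}$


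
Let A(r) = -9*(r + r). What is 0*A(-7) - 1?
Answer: -1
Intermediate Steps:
A(r) = -18*r
0*A(-7) - 1 = 0*(-18*(-7)) - 1 = 0*126 - 1 = 0 - 1 = -1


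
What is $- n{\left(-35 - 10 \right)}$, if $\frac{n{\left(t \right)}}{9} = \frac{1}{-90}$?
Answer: $\frac{1}{10} \approx 0.1$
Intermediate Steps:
$n{\left(t \right)} = - \frac{1}{10}$ ($n{\left(t \right)} = \frac{9}{-90} = 9 \left(- \frac{1}{90}\right) = - \frac{1}{10}$)
$- n{\left(-35 - 10 \right)} = \left(-1\right) \left(- \frac{1}{10}\right) = \frac{1}{10}$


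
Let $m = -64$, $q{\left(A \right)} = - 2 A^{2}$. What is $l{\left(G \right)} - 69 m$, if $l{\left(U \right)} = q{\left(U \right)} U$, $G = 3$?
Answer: $4362$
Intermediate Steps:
$l{\left(U \right)} = - 2 U^{3}$ ($l{\left(U \right)} = - 2 U^{2} U = - 2 U^{3}$)
$l{\left(G \right)} - 69 m = - 2 \cdot 3^{3} - -4416 = \left(-2\right) 27 + 4416 = -54 + 4416 = 4362$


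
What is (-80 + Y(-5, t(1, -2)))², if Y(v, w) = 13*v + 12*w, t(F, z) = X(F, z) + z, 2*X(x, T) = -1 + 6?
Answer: 19321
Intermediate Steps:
X(x, T) = 5/2 (X(x, T) = (-1 + 6)/2 = (½)*5 = 5/2)
t(F, z) = 5/2 + z
Y(v, w) = 12*w + 13*v
(-80 + Y(-5, t(1, -2)))² = (-80 + (12*(5/2 - 2) + 13*(-5)))² = (-80 + (12*(½) - 65))² = (-80 + (6 - 65))² = (-80 - 59)² = (-139)² = 19321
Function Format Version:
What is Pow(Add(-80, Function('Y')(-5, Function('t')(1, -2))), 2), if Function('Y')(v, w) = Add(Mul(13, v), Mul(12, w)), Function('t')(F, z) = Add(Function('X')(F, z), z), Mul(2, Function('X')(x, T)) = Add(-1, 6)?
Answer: 19321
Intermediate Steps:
Function('X')(x, T) = Rational(5, 2) (Function('X')(x, T) = Mul(Rational(1, 2), Add(-1, 6)) = Mul(Rational(1, 2), 5) = Rational(5, 2))
Function('t')(F, z) = Add(Rational(5, 2), z)
Function('Y')(v, w) = Add(Mul(12, w), Mul(13, v))
Pow(Add(-80, Function('Y')(-5, Function('t')(1, -2))), 2) = Pow(Add(-80, Add(Mul(12, Add(Rational(5, 2), -2)), Mul(13, -5))), 2) = Pow(Add(-80, Add(Mul(12, Rational(1, 2)), -65)), 2) = Pow(Add(-80, Add(6, -65)), 2) = Pow(Add(-80, -59), 2) = Pow(-139, 2) = 19321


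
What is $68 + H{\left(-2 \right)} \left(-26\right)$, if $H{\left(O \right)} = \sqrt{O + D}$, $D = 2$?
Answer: $68$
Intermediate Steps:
$H{\left(O \right)} = \sqrt{2 + O}$ ($H{\left(O \right)} = \sqrt{O + 2} = \sqrt{2 + O}$)
$68 + H{\left(-2 \right)} \left(-26\right) = 68 + \sqrt{2 - 2} \left(-26\right) = 68 + \sqrt{0} \left(-26\right) = 68 + 0 \left(-26\right) = 68 + 0 = 68$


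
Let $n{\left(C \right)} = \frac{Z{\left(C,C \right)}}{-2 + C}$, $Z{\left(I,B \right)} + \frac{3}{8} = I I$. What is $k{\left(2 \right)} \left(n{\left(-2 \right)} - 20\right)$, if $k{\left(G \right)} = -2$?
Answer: $\frac{669}{16} \approx 41.813$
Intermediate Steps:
$Z{\left(I,B \right)} = - \frac{3}{8} + I^{2}$ ($Z{\left(I,B \right)} = - \frac{3}{8} + I I = - \frac{3}{8} + I^{2}$)
$n{\left(C \right)} = \frac{- \frac{3}{8} + C^{2}}{-2 + C}$
$k{\left(2 \right)} \left(n{\left(-2 \right)} - 20\right) = - 2 \left(\frac{- \frac{3}{8} + \left(-2\right)^{2}}{-2 - 2} - 20\right) = - 2 \left(\frac{- \frac{3}{8} + 4}{-4} - 20\right) = - 2 \left(\left(- \frac{1}{4}\right) \frac{29}{8} - 20\right) = - 2 \left(- \frac{29}{32} - 20\right) = \left(-2\right) \left(- \frac{669}{32}\right) = \frac{669}{16}$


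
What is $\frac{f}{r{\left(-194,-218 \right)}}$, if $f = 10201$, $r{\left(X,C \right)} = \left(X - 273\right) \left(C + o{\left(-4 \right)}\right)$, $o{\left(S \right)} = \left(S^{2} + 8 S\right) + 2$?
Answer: $\frac{10201}{108344} \approx 0.094154$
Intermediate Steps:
$o{\left(S \right)} = 2 + S^{2} + 8 S$
$r{\left(X,C \right)} = \left(-273 + X\right) \left(-14 + C\right)$ ($r{\left(X,C \right)} = \left(X - 273\right) \left(C + \left(2 + \left(-4\right)^{2} + 8 \left(-4\right)\right)\right) = \left(-273 + X\right) \left(C + \left(2 + 16 - 32\right)\right) = \left(-273 + X\right) \left(C - 14\right) = \left(-273 + X\right) \left(-14 + C\right)$)
$\frac{f}{r{\left(-194,-218 \right)}} = \frac{10201}{3822 - -59514 - -2716 - -42292} = \frac{10201}{3822 + 59514 + 2716 + 42292} = \frac{10201}{108344}$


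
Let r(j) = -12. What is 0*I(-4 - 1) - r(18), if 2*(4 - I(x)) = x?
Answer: 12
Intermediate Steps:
I(x) = 4 - x/2
0*I(-4 - 1) - r(18) = 0*(4 - (-4 - 1)/2) - 1*(-12) = 0*(4 - ½*(-5)) + 12 = 0*(4 + 5/2) + 12 = 0*(13/2) + 12 = 0 + 12 = 12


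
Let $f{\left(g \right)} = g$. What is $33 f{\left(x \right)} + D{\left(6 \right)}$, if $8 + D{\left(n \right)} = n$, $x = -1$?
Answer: $-35$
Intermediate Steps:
$D{\left(n \right)} = -8 + n$
$33 f{\left(x \right)} + D{\left(6 \right)} = 33 \left(-1\right) + \left(-8 + 6\right) = -33 - 2 = -35$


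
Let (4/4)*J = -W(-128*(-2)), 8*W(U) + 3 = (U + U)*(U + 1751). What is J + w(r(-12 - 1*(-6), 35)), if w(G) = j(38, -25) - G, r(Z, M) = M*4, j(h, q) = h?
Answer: -1028397/8 ≈ -1.2855e+5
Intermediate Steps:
r(Z, M) = 4*M
W(U) = -3/8 + U*(1751 + U)/4 (W(U) = -3/8 + ((U + U)*(U + 1751))/8 = -3/8 + ((2*U)*(1751 + U))/8 = -3/8 + (2*U*(1751 + U))/8 = -3/8 + U*(1751 + U)/4)
J = -1027581/8 (J = -(-3/8 + (-128*(-2))²/4 + 1751*(-128*(-2))/4) = -(-3/8 + (¼)*256² + (1751/4)*256) = -(-3/8 + (¼)*65536 + 112064) = -(-3/8 + 16384 + 112064) = -1*1027581/8 = -1027581/8 ≈ -1.2845e+5)
w(G) = 38 - G
J + w(r(-12 - 1*(-6), 35)) = -1027581/8 + (38 - 4*35) = -1027581/8 + (38 - 1*140) = -1027581/8 + (38 - 140) = -1027581/8 - 102 = -1028397/8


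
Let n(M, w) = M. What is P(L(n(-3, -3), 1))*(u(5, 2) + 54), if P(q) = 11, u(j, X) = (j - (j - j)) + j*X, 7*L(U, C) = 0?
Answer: 759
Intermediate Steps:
L(U, C) = 0 (L(U, C) = (⅐)*0 = 0)
u(j, X) = j + X*j (u(j, X) = (j - 1*0) + X*j = (j + 0) + X*j = j + X*j)
P(L(n(-3, -3), 1))*(u(5, 2) + 54) = 11*(5*(1 + 2) + 54) = 11*(5*3 + 54) = 11*(15 + 54) = 11*69 = 759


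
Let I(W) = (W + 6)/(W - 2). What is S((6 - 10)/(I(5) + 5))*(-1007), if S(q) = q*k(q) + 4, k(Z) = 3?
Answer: -34238/13 ≈ -2633.7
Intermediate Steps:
I(W) = (6 + W)/(-2 + W)
S(q) = 4 + 3*q (S(q) = q*3 + 4 = 3*q + 4 = 4 + 3*q)
S((6 - 10)/(I(5) + 5))*(-1007) = (4 + 3*((6 - 10)/((6 + 5)/(-2 + 5) + 5)))*(-1007) = (4 + 3*(-4/(11/3 + 5)))*(-1007) = (4 + 3*(-4/26/3))*(-1007) = (4 + 3*(-4*3/26))*(-1007) = (4 + 3*(-6/13))*(-1007) = (4 - 18/13)*(-1007) = (34/13)*(-1007) = -34238/13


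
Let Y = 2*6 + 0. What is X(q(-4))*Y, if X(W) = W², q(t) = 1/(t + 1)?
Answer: 4/3 ≈ 1.3333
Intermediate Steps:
q(t) = 1/(1 + t)
Y = 12 (Y = 12 + 0 = 12)
X(q(-4))*Y = (1/(1 - 4))²*12 = (1/(-3))²*12 = (-⅓)²*12 = (⅑)*12 = 4/3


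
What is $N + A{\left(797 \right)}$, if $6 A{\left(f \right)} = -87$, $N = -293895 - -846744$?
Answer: $\frac{1105669}{2} \approx 5.5283 \cdot 10^{5}$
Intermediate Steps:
$N = 552849$ ($N = -293895 + 846744 = 552849$)
$A{\left(f \right)} = - \frac{29}{2}$ ($A{\left(f \right)} = \frac{1}{6} \left(-87\right) = - \frac{29}{2}$)
$N + A{\left(797 \right)} = 552849 - \frac{29}{2} = \frac{1105669}{2}$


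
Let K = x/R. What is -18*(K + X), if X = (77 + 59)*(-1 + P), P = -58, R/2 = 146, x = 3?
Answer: 21087045/146 ≈ 1.4443e+5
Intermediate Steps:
R = 292 (R = 2*146 = 292)
X = -8024 (X = (77 + 59)*(-1 - 58) = 136*(-59) = -8024)
K = 3/292 ≈ 0.010274
-18*(K + X) = -18*(3/292 - 8024) = -18*(-2343005/292) = 21087045/146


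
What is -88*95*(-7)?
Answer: 58520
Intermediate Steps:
-88*95*(-7) = -8360*(-7) = 58520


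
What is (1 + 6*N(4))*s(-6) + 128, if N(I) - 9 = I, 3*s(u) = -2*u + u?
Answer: 286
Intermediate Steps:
s(u) = -u/3 (s(u) = (-2*u + u)/3 = (-u)/3 = -u/3)
N(I) = 9 + I
(1 + 6*N(4))*s(-6) + 128 = (1 + 6*(9 + 4))*(-⅓*(-6)) + 128 = (1 + 6*13)*2 + 128 = (1 + 78)*2 + 128 = 79*2 + 128 = 158 + 128 = 286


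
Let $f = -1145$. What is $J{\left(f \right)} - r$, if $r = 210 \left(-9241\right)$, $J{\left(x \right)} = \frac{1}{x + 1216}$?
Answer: $\frac{137783311}{71} \approx 1.9406 \cdot 10^{6}$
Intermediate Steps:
$J{\left(x \right)} = \frac{1}{1216 + x}$
$r = -1940610$
$J{\left(f \right)} - r = \frac{1}{1216 - 1145} - -1940610 = \frac{1}{71} + 1940610 = \frac{137783311}{71}$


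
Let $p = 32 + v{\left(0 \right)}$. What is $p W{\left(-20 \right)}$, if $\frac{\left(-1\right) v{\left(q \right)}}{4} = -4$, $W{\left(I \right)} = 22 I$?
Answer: $-21120$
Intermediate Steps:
$v{\left(q \right)} = 16$ ($v{\left(q \right)} = \left(-4\right) \left(-4\right) = 16$)
$p = 48$ ($p = 32 + 16 = 48$)
$p W{\left(-20 \right)} = 48 \cdot 22 \left(-20\right) = 48 \left(-440\right) = -21120$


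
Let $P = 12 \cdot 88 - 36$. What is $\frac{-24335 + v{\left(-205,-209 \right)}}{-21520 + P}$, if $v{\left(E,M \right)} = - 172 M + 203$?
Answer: $- \frac{2954}{5125} \approx -0.57639$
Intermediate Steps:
$v{\left(E,M \right)} = 203 - 172 M$
$P = 1020$ ($P = 1056 - 36 = 1020$)
$\frac{-24335 + v{\left(-205,-209 \right)}}{-21520 + P} = \frac{-24335 + \left(203 - -35948\right)}{-21520 + 1020} = \frac{-24335 + \left(203 + 35948\right)}{-20500} = \left(-24335 + 36151\right) \left(- \frac{1}{20500}\right) = 11816 \left(- \frac{1}{20500}\right) = - \frac{2954}{5125}$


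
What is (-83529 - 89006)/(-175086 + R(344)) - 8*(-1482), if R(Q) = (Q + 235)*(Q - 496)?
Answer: 3119414999/263094 ≈ 11857.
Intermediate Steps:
R(Q) = (-496 + Q)*(235 + Q) (R(Q) = (235 + Q)*(-496 + Q) = (-496 + Q)*(235 + Q))
(-83529 - 89006)/(-175086 + R(344)) - 8*(-1482) = (-83529 - 89006)/(-175086 + (-116560 + 344² - 261*344)) - 8*(-1482) = -172535/(-175086 + (-116560 + 118336 - 89784)) - 1*(-11856) = -172535/(-175086 - 88008) + 11856 = -172535/(-263094) + 11856 = -172535*(-1/263094) + 11856 = 172535/263094 + 11856 = 3119414999/263094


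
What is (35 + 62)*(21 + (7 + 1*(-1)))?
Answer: 2619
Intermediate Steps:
(35 + 62)*(21 + (7 + 1*(-1))) = 97*(21 + (7 - 1)) = 97*(21 + 6) = 97*27 = 2619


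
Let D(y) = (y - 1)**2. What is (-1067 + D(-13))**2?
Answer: 758641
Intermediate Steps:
D(y) = (-1 + y)**2
(-1067 + D(-13))**2 = (-1067 + (-1 - 13)**2)**2 = (-1067 + (-14)**2)**2 = (-1067 + 196)**2 = (-871)**2 = 758641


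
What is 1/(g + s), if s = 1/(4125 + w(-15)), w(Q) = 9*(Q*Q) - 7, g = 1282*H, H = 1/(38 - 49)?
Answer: -67573/7875315 ≈ -0.0085804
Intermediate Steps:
H = -1/11 (H = 1/(-11) = -1/11 ≈ -0.090909)
g = -1282/11 (g = 1282*(-1/11) = -1282/11 ≈ -116.55)
w(Q) = -7 + 9*Q**2 (w(Q) = 9*Q**2 - 7 = -7 + 9*Q**2)
s = 1/6143 (s = 1/(4125 + (-7 + 9*(-15)**2)) = 1/(4125 + (-7 + 9*225)) = 1/(4125 + (-7 + 2025)) = 1/(4125 + 2018) = 1/6143 ≈ 0.00016279)
1/(g + s) = 1/(-1282/11 + 1/6143) = 1/(-7875315/67573) = -67573/7875315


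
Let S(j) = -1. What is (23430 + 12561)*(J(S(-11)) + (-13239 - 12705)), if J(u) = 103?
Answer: -930043431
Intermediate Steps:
(23430 + 12561)*(J(S(-11)) + (-13239 - 12705)) = (23430 + 12561)*(103 + (-13239 - 12705)) = 35991*(103 - 25944) = 35991*(-25841) = -930043431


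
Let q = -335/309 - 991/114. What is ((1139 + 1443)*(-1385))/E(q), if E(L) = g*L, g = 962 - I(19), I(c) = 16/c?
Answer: 398907032430/1048266193 ≈ 380.54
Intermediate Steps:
q = -114803/11742 (q = -335*1/309 - 991*1/114 = -335/309 - 991/114 = -114803/11742 ≈ -9.7771)
g = 18262/19 (g = 962 - 16/19 = 18262/19 ≈ 961.16)
E(L) = 18262*L/19
((1139 + 1443)*(-1385))/E(q) = ((1139 + 1443)*(-1385))/(((18262/19)*(-114803/11742))) = (2582*(-1385))/(-1048266193/111549) = -3576070*(-111549/1048266193) = 398907032430/1048266193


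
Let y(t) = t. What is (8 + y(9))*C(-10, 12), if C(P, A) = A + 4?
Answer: 272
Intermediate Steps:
C(P, A) = 4 + A
(8 + y(9))*C(-10, 12) = (8 + 9)*(4 + 12) = 17*16 = 272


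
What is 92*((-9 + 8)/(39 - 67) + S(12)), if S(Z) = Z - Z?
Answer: 23/7 ≈ 3.2857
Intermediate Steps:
S(Z) = 0
92*((-9 + 8)/(39 - 67) + S(12)) = 92*((-9 + 8)/(39 - 67) + 0) = 92*(-1/(-28) + 0) = 92*(-1*(-1/28) + 0) = 92*(1/28 + 0) = 92*(1/28) = 23/7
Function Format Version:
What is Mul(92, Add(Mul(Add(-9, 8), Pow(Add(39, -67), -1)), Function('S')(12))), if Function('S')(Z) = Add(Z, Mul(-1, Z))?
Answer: Rational(23, 7) ≈ 3.2857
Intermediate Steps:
Function('S')(Z) = 0
Mul(92, Add(Mul(Add(-9, 8), Pow(Add(39, -67), -1)), Function('S')(12))) = Mul(92, Add(Mul(Add(-9, 8), Pow(Add(39, -67), -1)), 0)) = Mul(92, Add(Mul(-1, Pow(-28, -1)), 0)) = Mul(92, Add(Mul(-1, Rational(-1, 28)), 0)) = Mul(92, Add(Rational(1, 28), 0)) = Mul(92, Rational(1, 28)) = Rational(23, 7)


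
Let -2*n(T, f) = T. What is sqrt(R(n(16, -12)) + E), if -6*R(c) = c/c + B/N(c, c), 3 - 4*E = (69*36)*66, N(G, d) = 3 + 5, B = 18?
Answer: I*sqrt(5901954)/12 ≈ 202.45*I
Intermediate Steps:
n(T, f) = -T/2
N(G, d) = 8
E = -163941/4 (E = 3/4 - 69*36*66/4 = 3/4 - 621*66 = 3/4 - 1/4*163944 = 3/4 - 40986 = -163941/4 ≈ -40985.)
R(c) = -13/24 (R(c) = -(c/c + 18/8)/6 = -(1 + 18*(1/8))/6 = -(1 + 9/4)/6 = -1/6*13/4 = -13/24)
sqrt(R(n(16, -12)) + E) = sqrt(-13/24 - 163941/4) = sqrt(-983659/24) = I*sqrt(5901954)/12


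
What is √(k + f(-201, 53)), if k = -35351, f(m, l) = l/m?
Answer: 22*I*√2950881/201 ≈ 188.02*I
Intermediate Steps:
√(k + f(-201, 53)) = √(-35351 + 53/(-201)) = √(-35351 + 53*(-1/201)) = √(-35351 - 53/201) = √(-7105604/201) = 22*I*√2950881/201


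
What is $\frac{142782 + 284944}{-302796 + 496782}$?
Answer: $\frac{16451}{7461} \approx 2.2049$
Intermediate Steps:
$\frac{142782 + 284944}{-302796 + 496782} = \frac{427726}{193986} = 427726 \cdot \frac{1}{193986} = \frac{16451}{7461}$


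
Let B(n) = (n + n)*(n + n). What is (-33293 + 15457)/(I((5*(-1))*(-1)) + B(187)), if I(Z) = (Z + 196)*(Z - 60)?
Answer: -364/2629 ≈ -0.13846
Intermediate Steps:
I(Z) = (-60 + Z)*(196 + Z) (I(Z) = (196 + Z)*(-60 + Z) = (-60 + Z)*(196 + Z))
B(n) = 4*n² (B(n) = (2*n)*(2*n) = 4*n²)
(-33293 + 15457)/(I((5*(-1))*(-1)) + B(187)) = (-33293 + 15457)/((-11760 + ((5*(-1))*(-1))² + 136*((5*(-1))*(-1))) + 4*187²) = -17836/((-11760 + (-5*(-1))² + 136*(-5*(-1))) + 4*34969) = -17836/((-11760 + 5² + 136*5) + 139876) = -17836/((-11760 + 25 + 680) + 139876) = -17836/(-11055 + 139876) = -17836/128821 = -17836*1/128821 = -364/2629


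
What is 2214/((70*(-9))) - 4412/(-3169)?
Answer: -235367/110915 ≈ -2.1220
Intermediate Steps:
2214/((70*(-9))) - 4412/(-3169) = 2214/(-630) - 4412*(-1/3169) = 2214*(-1/630) + 4412/3169 = -123/35 + 4412/3169 = -235367/110915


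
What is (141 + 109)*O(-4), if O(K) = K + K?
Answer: -2000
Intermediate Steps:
O(K) = 2*K
(141 + 109)*O(-4) = (141 + 109)*(2*(-4)) = 250*(-8) = -2000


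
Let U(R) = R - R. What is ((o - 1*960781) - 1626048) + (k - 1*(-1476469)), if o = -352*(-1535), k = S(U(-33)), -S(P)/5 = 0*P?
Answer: -570040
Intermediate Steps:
U(R) = 0
S(P) = 0 (S(P) = -0*P = -5*0 = 0)
k = 0
o = 540320
((o - 1*960781) - 1626048) + (k - 1*(-1476469)) = ((540320 - 1*960781) - 1626048) + (0 - 1*(-1476469)) = ((540320 - 960781) - 1626048) + (0 + 1476469) = (-420461 - 1626048) + 1476469 = -2046509 + 1476469 = -570040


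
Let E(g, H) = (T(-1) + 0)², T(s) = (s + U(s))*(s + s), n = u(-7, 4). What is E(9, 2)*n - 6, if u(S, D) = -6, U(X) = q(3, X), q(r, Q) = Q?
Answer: -102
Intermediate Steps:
U(X) = X
n = -6
T(s) = 4*s² (T(s) = (s + s)*(s + s) = (2*s)*(2*s) = 4*s²)
E(g, H) = 16 (E(g, H) = (4*(-1)² + 0)² = (4*1 + 0)² = (4 + 0)² = 4² = 16)
E(9, 2)*n - 6 = 16*(-6) - 6 = -96 - 6 = -102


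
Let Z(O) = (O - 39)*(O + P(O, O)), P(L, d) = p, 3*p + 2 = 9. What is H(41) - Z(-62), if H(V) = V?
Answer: -17956/3 ≈ -5985.3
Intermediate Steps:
p = 7/3 (p = -2/3 + (1/3)*9 = -2/3 + 3 = 7/3 ≈ 2.3333)
P(L, d) = 7/3
Z(O) = (-39 + O)*(7/3 + O) (Z(O) = (O - 39)*(O + 7/3) = (-39 + O)*(7/3 + O))
H(41) - Z(-62) = 41 - (-91 + (-62)**2 - 110/3*(-62)) = 41 - (-91 + 3844 + 6820/3) = 41 - 1*18079/3 = 41 - 18079/3 = -17956/3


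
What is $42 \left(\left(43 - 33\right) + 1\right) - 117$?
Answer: $345$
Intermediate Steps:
$42 \left(\left(43 - 33\right) + 1\right) - 117 = 42 \left(10 + 1\right) - 117 = 42 \cdot 11 - 117 = 462 - 117 = 345$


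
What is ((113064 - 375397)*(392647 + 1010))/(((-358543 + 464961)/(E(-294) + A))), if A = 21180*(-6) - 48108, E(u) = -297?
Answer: 18122199384238785/106418 ≈ 1.7029e+11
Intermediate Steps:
A = -175188 (A = -127080 - 48108 = -175188)
((113064 - 375397)*(392647 + 1010))/(((-358543 + 464961)/(E(-294) + A))) = ((113064 - 375397)*(392647 + 1010))/(((-358543 + 464961)/(-297 - 175188))) = (-262333*393657)/((106418/(-175485))) = -103269221781/(106418*(-1/175485)) = -103269221781/(-106418/175485) = -103269221781*(-175485/106418) = 18122199384238785/106418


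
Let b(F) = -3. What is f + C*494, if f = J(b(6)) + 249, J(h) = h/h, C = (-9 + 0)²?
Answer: 40264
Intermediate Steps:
C = 81 (C = (-9)² = 81)
J(h) = 1
f = 250 (f = 1 + 249 = 250)
f + C*494 = 250 + 81*494 = 250 + 40014 = 40264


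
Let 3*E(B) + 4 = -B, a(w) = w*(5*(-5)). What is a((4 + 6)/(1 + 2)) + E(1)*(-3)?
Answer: -235/3 ≈ -78.333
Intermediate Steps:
a(w) = -25*w (a(w) = w*(-25) = -25*w)
E(B) = -4/3 - B/3 (E(B) = -4/3 + (-B)/3 = -4/3 - B/3)
a((4 + 6)/(1 + 2)) + E(1)*(-3) = -25*(4 + 6)/(1 + 2) + (-4/3 - ⅓*1)*(-3) = -250/3 + (-4/3 - ⅓)*(-3) = -250/3 - 5/3*(-3) = -25*10/3 + 5 = -250/3 + 5 = -235/3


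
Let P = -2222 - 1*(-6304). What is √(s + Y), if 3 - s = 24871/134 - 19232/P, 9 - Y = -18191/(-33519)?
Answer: I*√14239108870623044761470/9167245386 ≈ 13.017*I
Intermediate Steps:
P = 4082 (P = -2222 + 6304 = 4082)
Y = 283480/33519 (Y = 9 - (-18191)/(-33519) = 9 - (-18191)*(-1)/33519 = 9 - 1*18191/33519 = 9 - 18191/33519 = 283480/33519 ≈ 8.4573)
s = -48652685/273494 (s = 3 - (24871/134 - 19232/4082) = 3 - (24871*(1/134) - 19232*1/4082) = 3 - (24871/134 - 9616/2041) = 3 - 1*49473167/273494 = 3 - 49473167/273494 = -48652685/273494 ≈ -177.89)
√(s + Y) = √(-48652685/273494 + 283480/33519) = √(-1553259269395/9167245386) = I*√14239108870623044761470/9167245386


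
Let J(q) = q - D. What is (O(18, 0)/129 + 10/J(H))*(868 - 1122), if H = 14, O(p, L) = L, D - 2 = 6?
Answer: -1270/3 ≈ -423.33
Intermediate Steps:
D = 8 (D = 2 + 6 = 8)
J(q) = -8 + q (J(q) = q - 1*8 = q - 8 = -8 + q)
(O(18, 0)/129 + 10/J(H))*(868 - 1122) = (0/129 + 10/(-8 + 14))*(868 - 1122) = (0*(1/129) + 10/6)*(-254) = (0 + 10*(⅙))*(-254) = (0 + 5/3)*(-254) = (5/3)*(-254) = -1270/3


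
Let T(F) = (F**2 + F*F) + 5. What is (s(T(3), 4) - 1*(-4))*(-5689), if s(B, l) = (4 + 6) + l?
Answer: -102402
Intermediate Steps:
T(F) = 5 + 2*F**2 (T(F) = (F**2 + F**2) + 5 = 2*F**2 + 5 = 5 + 2*F**2)
s(B, l) = 10 + l
(s(T(3), 4) - 1*(-4))*(-5689) = ((10 + 4) - 1*(-4))*(-5689) = (14 + 4)*(-5689) = 18*(-5689) = -102402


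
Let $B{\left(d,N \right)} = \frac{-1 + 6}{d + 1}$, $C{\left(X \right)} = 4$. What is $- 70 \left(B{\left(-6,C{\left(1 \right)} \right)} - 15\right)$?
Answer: $1120$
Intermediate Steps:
$B{\left(d,N \right)} = \frac{5}{1 + d}$
$- 70 \left(B{\left(-6,C{\left(1 \right)} \right)} - 15\right) = - 70 \left(\frac{5}{1 - 6} - 15\right) = - 70 \left(\frac{5}{-5} - 15\right) = - 70 \left(5 \left(- \frac{1}{5}\right) - 15\right) = - 70 \left(-1 - 15\right) = \left(-70\right) \left(-16\right) = 1120$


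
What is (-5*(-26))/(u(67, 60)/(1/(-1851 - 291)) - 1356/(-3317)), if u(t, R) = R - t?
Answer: 215605/24868227 ≈ 0.0086699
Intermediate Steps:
(-5*(-26))/(u(67, 60)/(1/(-1851 - 291)) - 1356/(-3317)) = (-5*(-26))/((60 - 1*67)/(1/(-1851 - 291)) - 1356/(-3317)) = 130/((60 - 67)/(1/(-2142)) - 1356*(-1/3317)) = 130/(-7/(-1/2142) + 1356/3317) = 130/(-7*(-2142) + 1356/3317) = 130/(14994 + 1356/3317) = 130/(49736454/3317) = 130*(3317/49736454) = 215605/24868227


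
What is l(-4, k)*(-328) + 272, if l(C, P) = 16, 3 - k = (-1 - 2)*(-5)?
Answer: -4976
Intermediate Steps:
k = -12 (k = 3 - (-1 - 2)*(-5) = 3 - (-3)*(-5) = 3 - 1*15 = 3 - 15 = -12)
l(-4, k)*(-328) + 272 = 16*(-328) + 272 = -5248 + 272 = -4976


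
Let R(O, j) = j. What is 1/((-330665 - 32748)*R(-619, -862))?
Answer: 1/313262006 ≈ 3.1922e-9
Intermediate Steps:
1/((-330665 - 32748)*R(-619, -862)) = 1/(-330665 - 32748*(-862)) = -1/862/(-363413) = -1/363413*(-1/862) = 1/313262006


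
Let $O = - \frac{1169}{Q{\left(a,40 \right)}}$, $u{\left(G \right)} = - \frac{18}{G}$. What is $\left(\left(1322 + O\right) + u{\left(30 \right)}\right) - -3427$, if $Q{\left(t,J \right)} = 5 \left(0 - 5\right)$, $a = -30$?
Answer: $\frac{119879}{25} \approx 4795.2$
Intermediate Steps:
$Q{\left(t,J \right)} = -25$ ($Q{\left(t,J \right)} = 5 \left(-5\right) = -25$)
$O = \frac{1169}{25}$ ($O = - \frac{1169}{-25} = \left(-1169\right) \left(- \frac{1}{25}\right) = \frac{1169}{25} \approx 46.76$)
$\left(\left(1322 + O\right) + u{\left(30 \right)}\right) - -3427 = \left(\left(1322 + \frac{1169}{25}\right) - \frac{18}{30}\right) - -3427 = \left(\frac{34219}{25} - \frac{3}{5}\right) + 3427 = \frac{34204}{25} + 3427 = \frac{119879}{25}$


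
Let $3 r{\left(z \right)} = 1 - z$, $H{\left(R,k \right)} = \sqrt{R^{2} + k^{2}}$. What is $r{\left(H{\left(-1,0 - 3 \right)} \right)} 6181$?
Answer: $\frac{6181}{3} - \frac{6181 \sqrt{10}}{3} \approx -4455.0$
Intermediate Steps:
$r{\left(z \right)} = \frac{1}{3} - \frac{z}{3}$ ($r{\left(z \right)} = \frac{1 - z}{3} = \frac{1}{3} - \frac{z}{3}$)
$r{\left(H{\left(-1,0 - 3 \right)} \right)} 6181 = \left(\frac{1}{3} - \frac{\sqrt{\left(-1\right)^{2} + \left(0 - 3\right)^{2}}}{3}\right) 6181 = \left(\frac{1}{3} - \frac{\sqrt{1 + \left(-3\right)^{2}}}{3}\right) 6181 = \left(\frac{1}{3} - \frac{\sqrt{1 + 9}}{3}\right) 6181 = \left(\frac{1}{3} - \frac{\sqrt{10}}{3}\right) 6181 = \frac{6181}{3} - \frac{6181 \sqrt{10}}{3}$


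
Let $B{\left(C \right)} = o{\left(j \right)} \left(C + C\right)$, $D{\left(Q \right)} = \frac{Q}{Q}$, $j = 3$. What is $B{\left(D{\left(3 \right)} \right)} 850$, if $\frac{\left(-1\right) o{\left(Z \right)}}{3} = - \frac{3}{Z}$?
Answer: $5100$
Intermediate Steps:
$D{\left(Q \right)} = 1$
$o{\left(Z \right)} = \frac{9}{Z}$ ($o{\left(Z \right)} = - 3 \left(- \frac{3}{Z}\right) = \frac{9}{Z}$)
$B{\left(C \right)} = 6 C$ ($B{\left(C \right)} = \frac{9}{3} \left(C + C\right) = 9 \cdot \frac{1}{3} \cdot 2 C = 3 \cdot 2 C = 6 C$)
$B{\left(D{\left(3 \right)} \right)} 850 = 6 \cdot 1 \cdot 850 = 6 \cdot 850 = 5100$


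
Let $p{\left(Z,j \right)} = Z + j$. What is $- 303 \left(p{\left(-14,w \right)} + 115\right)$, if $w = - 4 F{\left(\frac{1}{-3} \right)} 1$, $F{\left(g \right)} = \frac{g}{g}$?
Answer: $-29391$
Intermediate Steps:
$F{\left(g \right)} = 1$
$w = -4$ ($w = \left(-4\right) 1 \cdot 1 = \left(-4\right) 1 = -4$)
$- 303 \left(p{\left(-14,w \right)} + 115\right) = - 303 \left(\left(-14 - 4\right) + 115\right) = - 303 \left(-18 + 115\right) = \left(-303\right) 97 = -29391$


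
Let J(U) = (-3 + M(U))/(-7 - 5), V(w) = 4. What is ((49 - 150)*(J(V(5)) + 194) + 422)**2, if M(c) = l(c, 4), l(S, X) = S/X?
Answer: 13255607689/36 ≈ 3.6821e+8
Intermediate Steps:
M(c) = c/4
J(U) = 1/4 - U/48 (J(U) = (-3 + U/4)/(-7 - 5) = (-3 + U/4)/(-12) = (-3 + U/4)*(-1/12) = 1/4 - U/48)
((49 - 150)*(J(V(5)) + 194) + 422)**2 = ((49 - 150)*((1/4 - 1/48*4) + 194) + 422)**2 = (-101*((1/4 - 1/12) + 194) + 422)**2 = (-101*(1/6 + 194) + 422)**2 = (-101*1165/6 + 422)**2 = (-117665/6 + 422)**2 = (-115133/6)**2 = 13255607689/36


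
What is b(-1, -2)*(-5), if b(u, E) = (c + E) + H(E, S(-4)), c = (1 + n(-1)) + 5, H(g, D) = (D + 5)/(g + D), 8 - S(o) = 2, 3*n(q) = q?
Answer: -385/12 ≈ -32.083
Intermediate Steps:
n(q) = q/3
S(o) = 6 (S(o) = 8 - 1*2 = 8 - 2 = 6)
H(g, D) = (5 + D)/(D + g)
c = 17/3 (c = (1 + (1/3)*(-1)) + 5 = (1 - 1/3) + 5 = 2/3 + 5 = 17/3 ≈ 5.6667)
b(u, E) = 17/3 + E + 11/(6 + E) (b(u, E) = (17/3 + E) + (5 + 6)/(6 + E) = (17/3 + E) + 11/(6 + E) = 17/3 + E + 11/(6 + E))
b(-1, -2)*(-5) = ((33 + (6 - 2)*(17 + 3*(-2)))/(3*(6 - 2)))*(-5) = ((1/3)*(33 + 4*(17 - 6))/4)*(-5) = ((1/3)*(1/4)*(33 + 4*11))*(-5) = ((1/3)*(1/4)*(33 + 44))*(-5) = ((1/3)*(1/4)*77)*(-5) = (77/12)*(-5) = -385/12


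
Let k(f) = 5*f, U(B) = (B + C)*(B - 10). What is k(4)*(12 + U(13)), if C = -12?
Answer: 300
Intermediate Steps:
U(B) = (-12 + B)*(-10 + B) (U(B) = (B - 12)*(B - 10) = (-12 + B)*(-10 + B))
k(4)*(12 + U(13)) = (5*4)*(12 + (120 + 13² - 22*13)) = 20*(12 + (120 + 169 - 286)) = 20*(12 + 3) = 20*15 = 300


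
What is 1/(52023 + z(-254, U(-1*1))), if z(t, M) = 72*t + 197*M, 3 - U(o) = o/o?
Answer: 1/34129 ≈ 2.9301e-5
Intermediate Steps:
U(o) = 2 (U(o) = 3 - o/o = 3 - 1*1 = 3 - 1 = 2)
1/(52023 + z(-254, U(-1*1))) = 1/(52023 + (72*(-254) + 197*2)) = 1/(52023 + (-18288 + 394)) = 1/(52023 - 17894) = 1/34129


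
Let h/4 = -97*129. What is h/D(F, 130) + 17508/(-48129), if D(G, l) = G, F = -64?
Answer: 200652683/256688 ≈ 781.70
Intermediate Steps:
h = -50052 (h = 4*(-97*129) = 4*(-12513) = -50052)
h/D(F, 130) + 17508/(-48129) = -50052/(-64) + 17508/(-48129) = -50052*(-1/64) + 17508*(-1/48129) = 12513/16 - 5836/16043 = 200652683/256688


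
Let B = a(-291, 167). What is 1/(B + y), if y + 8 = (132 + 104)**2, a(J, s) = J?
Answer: 1/55397 ≈ 1.8052e-5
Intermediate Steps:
B = -291
y = 55688 (y = -8 + (132 + 104)**2 = -8 + 236**2 = -8 + 55696 = 55688)
1/(B + y) = 1/(-291 + 55688) = 1/55397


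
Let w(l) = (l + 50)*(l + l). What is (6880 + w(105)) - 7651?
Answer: 31779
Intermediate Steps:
w(l) = 2*l*(50 + l) (w(l) = (50 + l)*(2*l) = 2*l*(50 + l))
(6880 + w(105)) - 7651 = (6880 + 2*105*(50 + 105)) - 7651 = (6880 + 2*105*155) - 7651 = (6880 + 32550) - 7651 = 39430 - 7651 = 31779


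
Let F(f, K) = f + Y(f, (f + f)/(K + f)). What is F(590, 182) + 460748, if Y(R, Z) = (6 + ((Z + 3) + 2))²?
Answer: 17190225886/37249 ≈ 4.6150e+5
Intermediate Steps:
Y(R, Z) = (11 + Z)² (Y(R, Z) = (6 + ((3 + Z) + 2))² = (6 + (5 + Z))² = (11 + Z)²)
F(f, K) = f + (11 + 2*f/(K + f))² (F(f, K) = f + (11 + (f + f)/(K + f))² = f + (11 + (2*f)/(K + f))² = f + (11 + 2*f/(K + f))²)
F(590, 182) + 460748 = (590 + (11*182 + 13*590)²/(182 + 590)²) + 460748 = (590 + (2002 + 7670)²/772²) + 460748 = (590 + (1/595984)*9672²) + 460748 = (590 + (1/595984)*93547584) + 460748 = (590 + 5846724/37249) + 460748 = 27823634/37249 + 460748 = 17190225886/37249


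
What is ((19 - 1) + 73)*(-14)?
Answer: -1274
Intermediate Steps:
((19 - 1) + 73)*(-14) = (18 + 73)*(-14) = 91*(-14) = -1274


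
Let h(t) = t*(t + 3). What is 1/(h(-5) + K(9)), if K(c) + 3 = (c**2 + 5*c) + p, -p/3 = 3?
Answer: 1/124 ≈ 0.0080645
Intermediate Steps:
p = -9 (p = -3*3 = -9)
h(t) = t*(3 + t)
K(c) = -12 + c**2 + 5*c (K(c) = -3 + ((c**2 + 5*c) - 9) = -3 + (-9 + c**2 + 5*c) = -12 + c**2 + 5*c)
1/(h(-5) + K(9)) = 1/(-5*(3 - 5) + (-12 + 9**2 + 5*9)) = 1/(-5*(-2) + (-12 + 81 + 45)) = 1/(10 + 114) = 1/124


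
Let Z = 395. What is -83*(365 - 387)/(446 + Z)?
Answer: 1826/841 ≈ 2.1712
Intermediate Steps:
-83*(365 - 387)/(446 + Z) = -83*(365 - 387)/(446 + 395) = -(-1826)/841 = -83*(-22/841) = 1826/841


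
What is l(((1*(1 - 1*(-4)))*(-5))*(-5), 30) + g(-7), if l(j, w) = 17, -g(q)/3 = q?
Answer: 38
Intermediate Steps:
g(q) = -3*q
l(((1*(1 - 1*(-4)))*(-5))*(-5), 30) + g(-7) = 17 - 3*(-7) = 17 + 21 = 38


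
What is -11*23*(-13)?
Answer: 3289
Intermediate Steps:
-11*23*(-13) = -253*(-13) = 3289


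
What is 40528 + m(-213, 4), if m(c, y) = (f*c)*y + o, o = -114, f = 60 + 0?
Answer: -10706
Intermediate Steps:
f = 60
m(c, y) = -114 + 60*c*y (m(c, y) = (60*c)*y - 114 = 60*c*y - 114 = -114 + 60*c*y)
40528 + m(-213, 4) = 40528 + (-114 + 60*(-213)*4) = 40528 + (-114 - 51120) = 40528 - 51234 = -10706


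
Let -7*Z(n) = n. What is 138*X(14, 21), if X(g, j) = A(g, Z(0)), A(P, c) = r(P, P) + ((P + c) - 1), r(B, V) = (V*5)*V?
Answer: 137034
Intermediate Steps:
Z(n) = -n/7
r(B, V) = 5*V**2 (r(B, V) = (5*V)*V = 5*V**2)
A(P, c) = -1 + P + c + 5*P**2 (A(P, c) = 5*P**2 + ((P + c) - 1) = 5*P**2 + (-1 + P + c) = -1 + P + c + 5*P**2)
X(g, j) = -1 + g + 5*g**2 (X(g, j) = -1 + g - 1/7*0 + 5*g**2 = -1 + g + 0 + 5*g**2 = -1 + g + 5*g**2)
138*X(14, 21) = 138*(-1 + 14 + 5*14**2) = 138*(-1 + 14 + 5*196) = 138*(-1 + 14 + 980) = 138*993 = 137034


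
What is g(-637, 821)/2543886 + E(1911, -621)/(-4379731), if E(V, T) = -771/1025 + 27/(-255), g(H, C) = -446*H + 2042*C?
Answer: 608233983324332/789192159872175 ≈ 0.77070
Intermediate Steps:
E(V, T) = -14952/17425 (E(V, T) = -771*1/1025 + 27*(-1/255) = -771/1025 - 9/85 = -14952/17425)
g(-637, 821)/2543886 + E(1911, -621)/(-4379731) = (-446*(-637) + 2042*821)/2543886 - 14952/17425/(-4379731) = (284102 + 1676482)*(1/2543886) - 14952/17425*(-1/4379731) = 1960584*(1/2543886) + 14952/76316812675 = 326764/423981 + 14952/76316812675 = 608233983324332/789192159872175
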